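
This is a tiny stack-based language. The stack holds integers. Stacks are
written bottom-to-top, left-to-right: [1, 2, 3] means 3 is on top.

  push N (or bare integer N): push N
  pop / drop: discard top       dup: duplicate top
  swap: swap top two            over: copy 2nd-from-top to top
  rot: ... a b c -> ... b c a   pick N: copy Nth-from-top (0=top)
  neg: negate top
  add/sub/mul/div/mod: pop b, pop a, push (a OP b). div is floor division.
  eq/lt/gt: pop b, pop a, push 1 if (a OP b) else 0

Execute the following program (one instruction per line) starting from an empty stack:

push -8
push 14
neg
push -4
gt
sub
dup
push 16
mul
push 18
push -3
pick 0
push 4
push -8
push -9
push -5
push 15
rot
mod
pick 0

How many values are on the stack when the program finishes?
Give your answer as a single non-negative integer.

Answer: 10

Derivation:
After 'push -8': stack = [-8] (depth 1)
After 'push 14': stack = [-8, 14] (depth 2)
After 'neg': stack = [-8, -14] (depth 2)
After 'push -4': stack = [-8, -14, -4] (depth 3)
After 'gt': stack = [-8, 0] (depth 2)
After 'sub': stack = [-8] (depth 1)
After 'dup': stack = [-8, -8] (depth 2)
After 'push 16': stack = [-8, -8, 16] (depth 3)
After 'mul': stack = [-8, -128] (depth 2)
After 'push 18': stack = [-8, -128, 18] (depth 3)
After 'push -3': stack = [-8, -128, 18, -3] (depth 4)
After 'pick 0': stack = [-8, -128, 18, -3, -3] (depth 5)
After 'push 4': stack = [-8, -128, 18, -3, -3, 4] (depth 6)
After 'push -8': stack = [-8, -128, 18, -3, -3, 4, -8] (depth 7)
After 'push -9': stack = [-8, -128, 18, -3, -3, 4, -8, -9] (depth 8)
After 'push -5': stack = [-8, -128, 18, -3, -3, 4, -8, -9, -5] (depth 9)
After 'push 15': stack = [-8, -128, 18, -3, -3, 4, -8, -9, -5, 15] (depth 10)
After 'rot': stack = [-8, -128, 18, -3, -3, 4, -8, -5, 15, -9] (depth 10)
After 'mod': stack = [-8, -128, 18, -3, -3, 4, -8, -5, -3] (depth 9)
After 'pick 0': stack = [-8, -128, 18, -3, -3, 4, -8, -5, -3, -3] (depth 10)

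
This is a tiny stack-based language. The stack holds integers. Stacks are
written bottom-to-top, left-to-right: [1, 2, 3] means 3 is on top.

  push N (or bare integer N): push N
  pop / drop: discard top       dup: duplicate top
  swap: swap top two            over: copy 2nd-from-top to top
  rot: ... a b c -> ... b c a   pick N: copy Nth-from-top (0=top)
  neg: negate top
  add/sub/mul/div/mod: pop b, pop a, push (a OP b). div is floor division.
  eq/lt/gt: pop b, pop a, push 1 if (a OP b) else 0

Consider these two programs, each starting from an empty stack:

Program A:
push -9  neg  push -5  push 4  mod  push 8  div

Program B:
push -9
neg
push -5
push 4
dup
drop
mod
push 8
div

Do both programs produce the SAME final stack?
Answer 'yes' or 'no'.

Answer: yes

Derivation:
Program A trace:
  After 'push -9': [-9]
  After 'neg': [9]
  After 'push -5': [9, -5]
  After 'push 4': [9, -5, 4]
  After 'mod': [9, 3]
  After 'push 8': [9, 3, 8]
  After 'div': [9, 0]
Program A final stack: [9, 0]

Program B trace:
  After 'push -9': [-9]
  After 'neg': [9]
  After 'push -5': [9, -5]
  After 'push 4': [9, -5, 4]
  After 'dup': [9, -5, 4, 4]
  After 'drop': [9, -5, 4]
  After 'mod': [9, 3]
  After 'push 8': [9, 3, 8]
  After 'div': [9, 0]
Program B final stack: [9, 0]
Same: yes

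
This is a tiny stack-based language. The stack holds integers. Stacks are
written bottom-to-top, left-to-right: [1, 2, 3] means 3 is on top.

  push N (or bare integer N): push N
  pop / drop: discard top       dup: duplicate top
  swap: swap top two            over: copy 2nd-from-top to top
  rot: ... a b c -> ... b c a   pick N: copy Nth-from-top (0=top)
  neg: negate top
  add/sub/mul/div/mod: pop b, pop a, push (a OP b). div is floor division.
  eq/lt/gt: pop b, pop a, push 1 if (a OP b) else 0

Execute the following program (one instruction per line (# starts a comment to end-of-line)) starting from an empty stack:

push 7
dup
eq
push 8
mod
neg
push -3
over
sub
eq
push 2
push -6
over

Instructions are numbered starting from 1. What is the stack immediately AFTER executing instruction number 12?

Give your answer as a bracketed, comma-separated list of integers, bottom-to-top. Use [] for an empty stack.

Step 1 ('push 7'): [7]
Step 2 ('dup'): [7, 7]
Step 3 ('eq'): [1]
Step 4 ('push 8'): [1, 8]
Step 5 ('mod'): [1]
Step 6 ('neg'): [-1]
Step 7 ('push -3'): [-1, -3]
Step 8 ('over'): [-1, -3, -1]
Step 9 ('sub'): [-1, -2]
Step 10 ('eq'): [0]
Step 11 ('push 2'): [0, 2]
Step 12 ('push -6'): [0, 2, -6]

Answer: [0, 2, -6]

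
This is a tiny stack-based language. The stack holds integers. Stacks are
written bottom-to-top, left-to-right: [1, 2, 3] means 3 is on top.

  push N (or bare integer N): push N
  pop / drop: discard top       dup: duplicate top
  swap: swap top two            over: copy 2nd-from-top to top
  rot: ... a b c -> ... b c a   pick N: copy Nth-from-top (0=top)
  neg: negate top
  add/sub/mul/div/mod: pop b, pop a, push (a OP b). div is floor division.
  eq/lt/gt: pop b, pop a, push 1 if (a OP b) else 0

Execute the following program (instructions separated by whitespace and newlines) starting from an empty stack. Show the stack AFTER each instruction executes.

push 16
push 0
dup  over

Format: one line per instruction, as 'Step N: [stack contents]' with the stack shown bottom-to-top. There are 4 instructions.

Step 1: [16]
Step 2: [16, 0]
Step 3: [16, 0, 0]
Step 4: [16, 0, 0, 0]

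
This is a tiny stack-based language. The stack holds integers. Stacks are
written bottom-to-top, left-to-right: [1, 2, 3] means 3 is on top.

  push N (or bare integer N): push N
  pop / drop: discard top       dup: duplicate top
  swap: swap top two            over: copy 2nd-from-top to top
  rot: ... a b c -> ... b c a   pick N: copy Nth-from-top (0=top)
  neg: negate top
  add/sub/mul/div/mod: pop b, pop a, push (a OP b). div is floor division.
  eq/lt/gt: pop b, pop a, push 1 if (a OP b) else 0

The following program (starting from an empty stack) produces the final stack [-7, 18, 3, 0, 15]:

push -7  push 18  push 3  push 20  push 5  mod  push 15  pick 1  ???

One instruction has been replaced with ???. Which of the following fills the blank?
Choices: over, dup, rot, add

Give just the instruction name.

Answer: add

Derivation:
Stack before ???: [-7, 18, 3, 0, 15, 0]
Stack after ???:  [-7, 18, 3, 0, 15]
Checking each choice:
  over: produces [-7, 18, 3, 0, 15, 0, 15]
  dup: produces [-7, 18, 3, 0, 15, 0, 0]
  rot: produces [-7, 18, 3, 15, 0, 0]
  add: MATCH


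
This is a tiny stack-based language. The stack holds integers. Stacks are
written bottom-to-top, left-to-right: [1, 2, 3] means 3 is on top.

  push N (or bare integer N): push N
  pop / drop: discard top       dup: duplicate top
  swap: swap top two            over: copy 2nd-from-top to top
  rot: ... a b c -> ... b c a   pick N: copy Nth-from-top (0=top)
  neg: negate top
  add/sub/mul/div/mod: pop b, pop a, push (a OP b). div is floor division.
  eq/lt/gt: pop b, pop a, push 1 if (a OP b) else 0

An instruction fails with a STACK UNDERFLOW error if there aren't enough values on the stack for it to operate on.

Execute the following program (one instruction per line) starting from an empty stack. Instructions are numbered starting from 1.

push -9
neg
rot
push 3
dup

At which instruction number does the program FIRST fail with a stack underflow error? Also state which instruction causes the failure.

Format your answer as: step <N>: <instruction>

Answer: step 3: rot

Derivation:
Step 1 ('push -9'): stack = [-9], depth = 1
Step 2 ('neg'): stack = [9], depth = 1
Step 3 ('rot'): needs 3 value(s) but depth is 1 — STACK UNDERFLOW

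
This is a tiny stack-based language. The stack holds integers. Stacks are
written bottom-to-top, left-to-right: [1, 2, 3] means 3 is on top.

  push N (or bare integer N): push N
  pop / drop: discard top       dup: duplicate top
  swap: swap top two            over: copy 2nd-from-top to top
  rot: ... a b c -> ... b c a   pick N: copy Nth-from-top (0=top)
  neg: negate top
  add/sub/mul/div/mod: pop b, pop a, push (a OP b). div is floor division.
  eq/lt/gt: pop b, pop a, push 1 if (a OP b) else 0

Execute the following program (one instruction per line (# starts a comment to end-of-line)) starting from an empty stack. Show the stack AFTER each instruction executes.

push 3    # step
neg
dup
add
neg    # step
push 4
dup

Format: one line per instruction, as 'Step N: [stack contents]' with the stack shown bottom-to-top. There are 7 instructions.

Step 1: [3]
Step 2: [-3]
Step 3: [-3, -3]
Step 4: [-6]
Step 5: [6]
Step 6: [6, 4]
Step 7: [6, 4, 4]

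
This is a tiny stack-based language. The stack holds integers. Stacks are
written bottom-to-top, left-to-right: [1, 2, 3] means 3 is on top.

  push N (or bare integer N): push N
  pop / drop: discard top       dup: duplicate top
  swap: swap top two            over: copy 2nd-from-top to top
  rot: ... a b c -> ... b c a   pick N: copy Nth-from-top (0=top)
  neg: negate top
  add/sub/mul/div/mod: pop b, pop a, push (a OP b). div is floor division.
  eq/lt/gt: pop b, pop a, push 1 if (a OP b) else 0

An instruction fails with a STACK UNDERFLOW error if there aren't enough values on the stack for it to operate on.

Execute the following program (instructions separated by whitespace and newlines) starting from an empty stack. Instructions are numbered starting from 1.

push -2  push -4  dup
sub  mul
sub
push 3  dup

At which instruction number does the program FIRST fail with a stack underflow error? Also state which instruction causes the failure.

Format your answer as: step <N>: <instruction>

Answer: step 6: sub

Derivation:
Step 1 ('push -2'): stack = [-2], depth = 1
Step 2 ('push -4'): stack = [-2, -4], depth = 2
Step 3 ('dup'): stack = [-2, -4, -4], depth = 3
Step 4 ('sub'): stack = [-2, 0], depth = 2
Step 5 ('mul'): stack = [0], depth = 1
Step 6 ('sub'): needs 2 value(s) but depth is 1 — STACK UNDERFLOW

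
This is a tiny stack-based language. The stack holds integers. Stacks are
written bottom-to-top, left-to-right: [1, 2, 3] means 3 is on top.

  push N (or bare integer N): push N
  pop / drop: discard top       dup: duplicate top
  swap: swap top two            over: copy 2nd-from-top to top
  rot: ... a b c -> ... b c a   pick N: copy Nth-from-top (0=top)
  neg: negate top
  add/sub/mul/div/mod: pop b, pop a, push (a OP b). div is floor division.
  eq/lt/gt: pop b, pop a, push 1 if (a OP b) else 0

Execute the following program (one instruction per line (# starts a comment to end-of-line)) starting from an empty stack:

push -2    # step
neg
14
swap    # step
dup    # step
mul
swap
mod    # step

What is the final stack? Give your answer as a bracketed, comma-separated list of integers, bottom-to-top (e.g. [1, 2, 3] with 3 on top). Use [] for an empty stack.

Answer: [4]

Derivation:
After 'push -2': [-2]
After 'neg': [2]
After 'push 14': [2, 14]
After 'swap': [14, 2]
After 'dup': [14, 2, 2]
After 'mul': [14, 4]
After 'swap': [4, 14]
After 'mod': [4]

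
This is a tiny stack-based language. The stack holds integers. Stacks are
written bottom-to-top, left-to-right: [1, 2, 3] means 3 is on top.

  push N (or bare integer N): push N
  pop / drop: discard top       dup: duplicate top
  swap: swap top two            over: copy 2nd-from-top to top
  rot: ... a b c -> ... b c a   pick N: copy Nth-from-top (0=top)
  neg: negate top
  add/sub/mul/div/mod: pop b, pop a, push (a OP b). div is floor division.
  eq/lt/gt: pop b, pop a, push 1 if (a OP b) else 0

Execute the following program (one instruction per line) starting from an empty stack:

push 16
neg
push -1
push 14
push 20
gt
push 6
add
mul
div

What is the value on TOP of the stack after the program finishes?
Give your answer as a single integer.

Answer: 2

Derivation:
After 'push 16': [16]
After 'neg': [-16]
After 'push -1': [-16, -1]
After 'push 14': [-16, -1, 14]
After 'push 20': [-16, -1, 14, 20]
After 'gt': [-16, -1, 0]
After 'push 6': [-16, -1, 0, 6]
After 'add': [-16, -1, 6]
After 'mul': [-16, -6]
After 'div': [2]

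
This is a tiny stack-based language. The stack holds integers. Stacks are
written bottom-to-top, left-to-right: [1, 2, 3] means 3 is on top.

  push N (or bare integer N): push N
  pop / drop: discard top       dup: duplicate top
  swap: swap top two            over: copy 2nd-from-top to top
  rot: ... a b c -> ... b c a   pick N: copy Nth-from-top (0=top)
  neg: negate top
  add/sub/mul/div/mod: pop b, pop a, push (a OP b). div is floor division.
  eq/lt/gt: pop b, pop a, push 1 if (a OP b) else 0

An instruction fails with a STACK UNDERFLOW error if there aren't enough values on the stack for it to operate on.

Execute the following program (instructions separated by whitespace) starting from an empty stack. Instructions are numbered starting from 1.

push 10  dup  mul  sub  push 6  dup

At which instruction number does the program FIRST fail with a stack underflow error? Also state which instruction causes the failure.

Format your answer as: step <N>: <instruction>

Step 1 ('push 10'): stack = [10], depth = 1
Step 2 ('dup'): stack = [10, 10], depth = 2
Step 3 ('mul'): stack = [100], depth = 1
Step 4 ('sub'): needs 2 value(s) but depth is 1 — STACK UNDERFLOW

Answer: step 4: sub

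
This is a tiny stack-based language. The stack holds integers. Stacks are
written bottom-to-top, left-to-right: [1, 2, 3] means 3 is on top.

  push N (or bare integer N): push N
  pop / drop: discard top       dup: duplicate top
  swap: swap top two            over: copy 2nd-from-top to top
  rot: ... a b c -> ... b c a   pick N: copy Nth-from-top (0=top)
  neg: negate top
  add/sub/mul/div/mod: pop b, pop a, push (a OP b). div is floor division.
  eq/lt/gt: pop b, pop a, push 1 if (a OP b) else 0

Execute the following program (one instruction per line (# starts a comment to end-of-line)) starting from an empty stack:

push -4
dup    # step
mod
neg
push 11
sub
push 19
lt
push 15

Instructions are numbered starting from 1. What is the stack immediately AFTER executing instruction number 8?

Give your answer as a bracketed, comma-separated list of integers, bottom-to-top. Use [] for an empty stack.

Step 1 ('push -4'): [-4]
Step 2 ('dup'): [-4, -4]
Step 3 ('mod'): [0]
Step 4 ('neg'): [0]
Step 5 ('push 11'): [0, 11]
Step 6 ('sub'): [-11]
Step 7 ('push 19'): [-11, 19]
Step 8 ('lt'): [1]

Answer: [1]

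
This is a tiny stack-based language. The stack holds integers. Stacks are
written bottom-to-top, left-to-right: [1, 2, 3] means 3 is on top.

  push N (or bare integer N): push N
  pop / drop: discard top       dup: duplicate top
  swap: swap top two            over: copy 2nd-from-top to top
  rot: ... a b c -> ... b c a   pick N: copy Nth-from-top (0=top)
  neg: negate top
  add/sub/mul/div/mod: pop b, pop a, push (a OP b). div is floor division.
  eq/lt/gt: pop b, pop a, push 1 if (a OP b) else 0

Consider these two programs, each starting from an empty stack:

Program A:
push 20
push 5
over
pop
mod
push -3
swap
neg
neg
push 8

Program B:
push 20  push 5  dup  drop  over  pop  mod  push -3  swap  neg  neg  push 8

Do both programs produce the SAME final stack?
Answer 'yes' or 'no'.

Answer: yes

Derivation:
Program A trace:
  After 'push 20': [20]
  After 'push 5': [20, 5]
  After 'over': [20, 5, 20]
  After 'pop': [20, 5]
  After 'mod': [0]
  After 'push -3': [0, -3]
  After 'swap': [-3, 0]
  After 'neg': [-3, 0]
  After 'neg': [-3, 0]
  After 'push 8': [-3, 0, 8]
Program A final stack: [-3, 0, 8]

Program B trace:
  After 'push 20': [20]
  After 'push 5': [20, 5]
  After 'dup': [20, 5, 5]
  After 'drop': [20, 5]
  After 'over': [20, 5, 20]
  After 'pop': [20, 5]
  After 'mod': [0]
  After 'push -3': [0, -3]
  After 'swap': [-3, 0]
  After 'neg': [-3, 0]
  After 'neg': [-3, 0]
  After 'push 8': [-3, 0, 8]
Program B final stack: [-3, 0, 8]
Same: yes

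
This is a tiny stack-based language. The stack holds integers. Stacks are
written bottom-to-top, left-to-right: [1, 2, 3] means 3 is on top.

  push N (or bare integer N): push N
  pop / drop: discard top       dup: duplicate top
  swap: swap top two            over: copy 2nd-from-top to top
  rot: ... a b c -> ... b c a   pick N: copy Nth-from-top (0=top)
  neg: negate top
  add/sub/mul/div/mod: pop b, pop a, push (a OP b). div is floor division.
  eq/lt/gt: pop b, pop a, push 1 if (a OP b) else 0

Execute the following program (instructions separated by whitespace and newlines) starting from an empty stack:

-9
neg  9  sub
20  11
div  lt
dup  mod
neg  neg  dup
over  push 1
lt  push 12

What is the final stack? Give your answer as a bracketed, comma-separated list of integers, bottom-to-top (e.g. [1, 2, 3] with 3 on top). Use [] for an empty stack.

After 'push -9': [-9]
After 'neg': [9]
After 'push 9': [9, 9]
After 'sub': [0]
After 'push 20': [0, 20]
After 'push 11': [0, 20, 11]
After 'div': [0, 1]
After 'lt': [1]
After 'dup': [1, 1]
After 'mod': [0]
After 'neg': [0]
After 'neg': [0]
After 'dup': [0, 0]
After 'over': [0, 0, 0]
After 'push 1': [0, 0, 0, 1]
After 'lt': [0, 0, 1]
After 'push 12': [0, 0, 1, 12]

Answer: [0, 0, 1, 12]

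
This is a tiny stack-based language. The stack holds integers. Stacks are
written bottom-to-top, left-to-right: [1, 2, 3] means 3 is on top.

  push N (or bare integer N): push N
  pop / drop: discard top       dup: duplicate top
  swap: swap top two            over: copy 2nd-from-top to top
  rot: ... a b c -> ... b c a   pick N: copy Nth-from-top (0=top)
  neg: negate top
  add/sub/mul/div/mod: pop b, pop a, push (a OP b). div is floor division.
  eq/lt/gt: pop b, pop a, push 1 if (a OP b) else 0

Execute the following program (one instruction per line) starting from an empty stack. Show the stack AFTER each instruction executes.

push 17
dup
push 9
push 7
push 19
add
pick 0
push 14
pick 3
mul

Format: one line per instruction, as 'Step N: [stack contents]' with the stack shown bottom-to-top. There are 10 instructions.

Step 1: [17]
Step 2: [17, 17]
Step 3: [17, 17, 9]
Step 4: [17, 17, 9, 7]
Step 5: [17, 17, 9, 7, 19]
Step 6: [17, 17, 9, 26]
Step 7: [17, 17, 9, 26, 26]
Step 8: [17, 17, 9, 26, 26, 14]
Step 9: [17, 17, 9, 26, 26, 14, 9]
Step 10: [17, 17, 9, 26, 26, 126]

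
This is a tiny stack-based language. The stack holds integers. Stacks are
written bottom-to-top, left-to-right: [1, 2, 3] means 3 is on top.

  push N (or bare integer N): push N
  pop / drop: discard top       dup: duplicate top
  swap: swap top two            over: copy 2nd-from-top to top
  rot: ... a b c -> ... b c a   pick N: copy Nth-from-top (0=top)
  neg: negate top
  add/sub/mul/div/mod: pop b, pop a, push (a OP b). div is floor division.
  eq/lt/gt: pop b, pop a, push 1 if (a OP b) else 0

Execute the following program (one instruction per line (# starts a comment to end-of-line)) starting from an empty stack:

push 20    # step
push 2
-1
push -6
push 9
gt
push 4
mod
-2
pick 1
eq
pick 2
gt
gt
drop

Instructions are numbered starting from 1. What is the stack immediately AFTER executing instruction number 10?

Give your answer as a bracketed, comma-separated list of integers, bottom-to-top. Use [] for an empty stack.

Step 1 ('push 20'): [20]
Step 2 ('push 2'): [20, 2]
Step 3 ('-1'): [20, 2, -1]
Step 4 ('push -6'): [20, 2, -1, -6]
Step 5 ('push 9'): [20, 2, -1, -6, 9]
Step 6 ('gt'): [20, 2, -1, 0]
Step 7 ('push 4'): [20, 2, -1, 0, 4]
Step 8 ('mod'): [20, 2, -1, 0]
Step 9 ('-2'): [20, 2, -1, 0, -2]
Step 10 ('pick 1'): [20, 2, -1, 0, -2, 0]

Answer: [20, 2, -1, 0, -2, 0]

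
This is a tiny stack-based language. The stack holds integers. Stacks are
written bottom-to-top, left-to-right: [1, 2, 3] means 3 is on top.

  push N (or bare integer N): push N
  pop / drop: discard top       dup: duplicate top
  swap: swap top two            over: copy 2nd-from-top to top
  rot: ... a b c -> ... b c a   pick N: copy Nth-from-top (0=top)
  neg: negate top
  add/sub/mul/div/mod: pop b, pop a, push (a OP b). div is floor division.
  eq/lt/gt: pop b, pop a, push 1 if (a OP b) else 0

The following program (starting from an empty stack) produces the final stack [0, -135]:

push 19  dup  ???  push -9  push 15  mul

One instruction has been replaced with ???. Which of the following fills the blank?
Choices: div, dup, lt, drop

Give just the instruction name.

Answer: lt

Derivation:
Stack before ???: [19, 19]
Stack after ???:  [0]
Checking each choice:
  div: produces [1, -135]
  dup: produces [19, 19, 19, -135]
  lt: MATCH
  drop: produces [19, -135]


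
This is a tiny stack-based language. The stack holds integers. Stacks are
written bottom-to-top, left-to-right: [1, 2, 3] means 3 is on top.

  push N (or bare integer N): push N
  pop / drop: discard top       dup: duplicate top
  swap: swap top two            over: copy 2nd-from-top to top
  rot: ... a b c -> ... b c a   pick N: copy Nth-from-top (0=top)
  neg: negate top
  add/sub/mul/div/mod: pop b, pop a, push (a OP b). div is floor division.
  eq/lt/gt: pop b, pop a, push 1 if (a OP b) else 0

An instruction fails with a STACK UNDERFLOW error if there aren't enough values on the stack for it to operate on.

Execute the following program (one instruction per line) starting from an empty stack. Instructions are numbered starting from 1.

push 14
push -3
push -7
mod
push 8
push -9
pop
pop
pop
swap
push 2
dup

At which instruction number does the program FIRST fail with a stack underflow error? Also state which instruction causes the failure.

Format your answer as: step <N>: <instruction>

Answer: step 10: swap

Derivation:
Step 1 ('push 14'): stack = [14], depth = 1
Step 2 ('push -3'): stack = [14, -3], depth = 2
Step 3 ('push -7'): stack = [14, -3, -7], depth = 3
Step 4 ('mod'): stack = [14, -3], depth = 2
Step 5 ('push 8'): stack = [14, -3, 8], depth = 3
Step 6 ('push -9'): stack = [14, -3, 8, -9], depth = 4
Step 7 ('pop'): stack = [14, -3, 8], depth = 3
Step 8 ('pop'): stack = [14, -3], depth = 2
Step 9 ('pop'): stack = [14], depth = 1
Step 10 ('swap'): needs 2 value(s) but depth is 1 — STACK UNDERFLOW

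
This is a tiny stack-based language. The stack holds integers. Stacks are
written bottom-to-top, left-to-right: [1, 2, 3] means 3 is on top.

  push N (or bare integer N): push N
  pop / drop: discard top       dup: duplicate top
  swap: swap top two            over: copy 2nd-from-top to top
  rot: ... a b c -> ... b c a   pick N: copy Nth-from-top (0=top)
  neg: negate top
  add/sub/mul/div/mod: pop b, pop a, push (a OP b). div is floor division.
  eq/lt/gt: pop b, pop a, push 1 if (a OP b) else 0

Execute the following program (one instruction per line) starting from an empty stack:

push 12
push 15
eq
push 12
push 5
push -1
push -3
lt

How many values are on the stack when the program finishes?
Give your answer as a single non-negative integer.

After 'push 12': stack = [12] (depth 1)
After 'push 15': stack = [12, 15] (depth 2)
After 'eq': stack = [0] (depth 1)
After 'push 12': stack = [0, 12] (depth 2)
After 'push 5': stack = [0, 12, 5] (depth 3)
After 'push -1': stack = [0, 12, 5, -1] (depth 4)
After 'push -3': stack = [0, 12, 5, -1, -3] (depth 5)
After 'lt': stack = [0, 12, 5, 0] (depth 4)

Answer: 4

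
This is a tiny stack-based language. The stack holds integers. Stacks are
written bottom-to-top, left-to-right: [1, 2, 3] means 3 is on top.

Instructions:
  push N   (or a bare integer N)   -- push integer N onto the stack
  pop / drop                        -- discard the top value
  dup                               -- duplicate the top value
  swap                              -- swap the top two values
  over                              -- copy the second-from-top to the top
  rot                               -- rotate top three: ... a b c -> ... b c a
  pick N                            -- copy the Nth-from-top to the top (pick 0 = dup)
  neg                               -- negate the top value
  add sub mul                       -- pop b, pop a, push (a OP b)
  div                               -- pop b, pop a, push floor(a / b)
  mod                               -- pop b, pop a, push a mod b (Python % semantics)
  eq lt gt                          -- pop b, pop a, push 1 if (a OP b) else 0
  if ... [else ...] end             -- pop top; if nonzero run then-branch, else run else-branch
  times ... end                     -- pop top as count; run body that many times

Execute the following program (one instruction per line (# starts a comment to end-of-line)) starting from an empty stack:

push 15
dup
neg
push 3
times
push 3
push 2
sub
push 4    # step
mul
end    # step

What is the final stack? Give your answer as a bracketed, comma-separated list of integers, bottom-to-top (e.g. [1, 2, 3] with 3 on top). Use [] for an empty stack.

After 'push 15': [15]
After 'dup': [15, 15]
After 'neg': [15, -15]
After 'push 3': [15, -15, 3]
After 'times': [15, -15]
After 'push 3': [15, -15, 3]
After 'push 2': [15, -15, 3, 2]
After 'sub': [15, -15, 1]
After 'push 4': [15, -15, 1, 4]
After 'mul': [15, -15, 4]
After 'push 3': [15, -15, 4, 3]
After 'push 2': [15, -15, 4, 3, 2]
After 'sub': [15, -15, 4, 1]
After 'push 4': [15, -15, 4, 1, 4]
After 'mul': [15, -15, 4, 4]
After 'push 3': [15, -15, 4, 4, 3]
After 'push 2': [15, -15, 4, 4, 3, 2]
After 'sub': [15, -15, 4, 4, 1]
After 'push 4': [15, -15, 4, 4, 1, 4]
After 'mul': [15, -15, 4, 4, 4]

Answer: [15, -15, 4, 4, 4]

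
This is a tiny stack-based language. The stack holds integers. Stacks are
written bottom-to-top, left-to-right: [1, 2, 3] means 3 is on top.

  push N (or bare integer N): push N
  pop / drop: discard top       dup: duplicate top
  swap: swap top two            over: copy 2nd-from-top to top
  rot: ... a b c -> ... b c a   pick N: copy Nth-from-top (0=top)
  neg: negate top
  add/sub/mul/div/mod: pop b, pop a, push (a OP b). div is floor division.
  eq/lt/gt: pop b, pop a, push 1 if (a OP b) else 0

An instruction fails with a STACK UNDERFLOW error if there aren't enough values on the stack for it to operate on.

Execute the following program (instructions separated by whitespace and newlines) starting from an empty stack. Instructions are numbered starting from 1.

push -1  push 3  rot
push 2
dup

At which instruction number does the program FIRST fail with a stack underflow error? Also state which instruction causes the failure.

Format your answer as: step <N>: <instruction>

Answer: step 3: rot

Derivation:
Step 1 ('push -1'): stack = [-1], depth = 1
Step 2 ('push 3'): stack = [-1, 3], depth = 2
Step 3 ('rot'): needs 3 value(s) but depth is 2 — STACK UNDERFLOW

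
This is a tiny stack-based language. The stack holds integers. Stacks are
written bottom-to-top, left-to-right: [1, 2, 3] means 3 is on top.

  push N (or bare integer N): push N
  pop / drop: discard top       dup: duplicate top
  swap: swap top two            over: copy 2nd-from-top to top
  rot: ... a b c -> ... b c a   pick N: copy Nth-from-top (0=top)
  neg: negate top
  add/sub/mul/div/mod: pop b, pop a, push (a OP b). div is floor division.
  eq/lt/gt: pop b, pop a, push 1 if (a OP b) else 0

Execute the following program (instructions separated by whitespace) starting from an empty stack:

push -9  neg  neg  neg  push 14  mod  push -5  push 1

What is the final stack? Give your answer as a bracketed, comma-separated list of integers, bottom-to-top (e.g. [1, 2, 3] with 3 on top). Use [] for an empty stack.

After 'push -9': [-9]
After 'neg': [9]
After 'neg': [-9]
After 'neg': [9]
After 'push 14': [9, 14]
After 'mod': [9]
After 'push -5': [9, -5]
After 'push 1': [9, -5, 1]

Answer: [9, -5, 1]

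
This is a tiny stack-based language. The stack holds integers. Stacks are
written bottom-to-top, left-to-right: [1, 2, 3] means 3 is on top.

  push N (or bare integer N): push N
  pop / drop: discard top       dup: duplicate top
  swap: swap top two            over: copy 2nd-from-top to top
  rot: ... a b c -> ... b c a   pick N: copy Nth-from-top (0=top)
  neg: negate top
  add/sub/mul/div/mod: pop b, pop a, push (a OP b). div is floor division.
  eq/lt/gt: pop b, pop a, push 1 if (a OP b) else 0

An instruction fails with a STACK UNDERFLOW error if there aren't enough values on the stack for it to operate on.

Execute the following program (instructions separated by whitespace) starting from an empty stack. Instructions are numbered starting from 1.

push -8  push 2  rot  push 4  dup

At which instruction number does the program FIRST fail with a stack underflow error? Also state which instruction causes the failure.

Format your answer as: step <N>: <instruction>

Answer: step 3: rot

Derivation:
Step 1 ('push -8'): stack = [-8], depth = 1
Step 2 ('push 2'): stack = [-8, 2], depth = 2
Step 3 ('rot'): needs 3 value(s) but depth is 2 — STACK UNDERFLOW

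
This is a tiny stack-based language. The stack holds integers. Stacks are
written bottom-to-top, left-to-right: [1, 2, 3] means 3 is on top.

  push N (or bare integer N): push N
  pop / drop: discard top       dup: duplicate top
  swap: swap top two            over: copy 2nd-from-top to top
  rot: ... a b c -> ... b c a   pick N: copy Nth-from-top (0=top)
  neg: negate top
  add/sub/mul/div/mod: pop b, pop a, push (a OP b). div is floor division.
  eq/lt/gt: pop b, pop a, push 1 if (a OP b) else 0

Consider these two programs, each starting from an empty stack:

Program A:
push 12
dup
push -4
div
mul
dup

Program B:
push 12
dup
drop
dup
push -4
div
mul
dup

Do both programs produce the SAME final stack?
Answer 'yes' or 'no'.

Answer: yes

Derivation:
Program A trace:
  After 'push 12': [12]
  After 'dup': [12, 12]
  After 'push -4': [12, 12, -4]
  After 'div': [12, -3]
  After 'mul': [-36]
  After 'dup': [-36, -36]
Program A final stack: [-36, -36]

Program B trace:
  After 'push 12': [12]
  After 'dup': [12, 12]
  After 'drop': [12]
  After 'dup': [12, 12]
  After 'push -4': [12, 12, -4]
  After 'div': [12, -3]
  After 'mul': [-36]
  After 'dup': [-36, -36]
Program B final stack: [-36, -36]
Same: yes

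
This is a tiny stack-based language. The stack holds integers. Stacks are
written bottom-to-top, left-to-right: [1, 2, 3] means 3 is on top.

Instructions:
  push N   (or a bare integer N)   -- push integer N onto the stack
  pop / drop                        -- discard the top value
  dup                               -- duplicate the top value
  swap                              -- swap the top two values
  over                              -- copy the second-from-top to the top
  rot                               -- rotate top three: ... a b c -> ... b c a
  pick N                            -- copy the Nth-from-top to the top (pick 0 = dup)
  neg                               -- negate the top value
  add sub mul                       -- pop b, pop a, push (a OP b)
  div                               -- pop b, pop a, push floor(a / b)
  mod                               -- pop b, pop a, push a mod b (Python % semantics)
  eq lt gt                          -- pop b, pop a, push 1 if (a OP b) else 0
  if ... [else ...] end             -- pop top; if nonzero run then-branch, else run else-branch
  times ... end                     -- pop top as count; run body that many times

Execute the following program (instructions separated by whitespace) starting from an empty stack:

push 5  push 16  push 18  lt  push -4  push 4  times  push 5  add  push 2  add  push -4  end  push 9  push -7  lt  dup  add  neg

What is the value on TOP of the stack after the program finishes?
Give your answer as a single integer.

After 'push 5': [5]
After 'push 16': [5, 16]
After 'push 18': [5, 16, 18]
After 'lt': [5, 1]
After 'push -4': [5, 1, -4]
After 'push 4': [5, 1, -4, 4]
After 'times': [5, 1, -4]
After 'push 5': [5, 1, -4, 5]
After 'add': [5, 1, 1]
After 'push 2': [5, 1, 1, 2]
  ...
After 'add': [5, 1, 3, 3, 3, 1]
After 'push 2': [5, 1, 3, 3, 3, 1, 2]
After 'add': [5, 1, 3, 3, 3, 3]
After 'push -4': [5, 1, 3, 3, 3, 3, -4]
After 'push 9': [5, 1, 3, 3, 3, 3, -4, 9]
After 'push -7': [5, 1, 3, 3, 3, 3, -4, 9, -7]
After 'lt': [5, 1, 3, 3, 3, 3, -4, 0]
After 'dup': [5, 1, 3, 3, 3, 3, -4, 0, 0]
After 'add': [5, 1, 3, 3, 3, 3, -4, 0]
After 'neg': [5, 1, 3, 3, 3, 3, -4, 0]

Answer: 0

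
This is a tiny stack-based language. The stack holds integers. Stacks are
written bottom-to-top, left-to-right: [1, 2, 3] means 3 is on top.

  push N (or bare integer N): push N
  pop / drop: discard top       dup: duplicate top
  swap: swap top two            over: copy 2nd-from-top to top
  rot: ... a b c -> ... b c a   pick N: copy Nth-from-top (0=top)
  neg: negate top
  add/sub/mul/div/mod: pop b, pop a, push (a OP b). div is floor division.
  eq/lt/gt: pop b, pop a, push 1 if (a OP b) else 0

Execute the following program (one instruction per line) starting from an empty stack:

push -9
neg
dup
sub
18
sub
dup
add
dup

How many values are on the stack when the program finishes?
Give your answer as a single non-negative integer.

Answer: 2

Derivation:
After 'push -9': stack = [-9] (depth 1)
After 'neg': stack = [9] (depth 1)
After 'dup': stack = [9, 9] (depth 2)
After 'sub': stack = [0] (depth 1)
After 'push 18': stack = [0, 18] (depth 2)
After 'sub': stack = [-18] (depth 1)
After 'dup': stack = [-18, -18] (depth 2)
After 'add': stack = [-36] (depth 1)
After 'dup': stack = [-36, -36] (depth 2)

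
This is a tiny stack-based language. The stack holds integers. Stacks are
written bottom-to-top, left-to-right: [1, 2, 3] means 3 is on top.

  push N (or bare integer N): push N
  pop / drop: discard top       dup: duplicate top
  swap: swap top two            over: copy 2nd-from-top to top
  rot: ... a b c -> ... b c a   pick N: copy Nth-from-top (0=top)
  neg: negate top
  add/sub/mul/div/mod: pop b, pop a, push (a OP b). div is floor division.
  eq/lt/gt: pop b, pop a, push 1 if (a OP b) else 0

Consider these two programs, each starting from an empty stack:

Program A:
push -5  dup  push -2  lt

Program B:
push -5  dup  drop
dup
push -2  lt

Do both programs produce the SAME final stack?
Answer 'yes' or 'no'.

Program A trace:
  After 'push -5': [-5]
  After 'dup': [-5, -5]
  After 'push -2': [-5, -5, -2]
  After 'lt': [-5, 1]
Program A final stack: [-5, 1]

Program B trace:
  After 'push -5': [-5]
  After 'dup': [-5, -5]
  After 'drop': [-5]
  After 'dup': [-5, -5]
  After 'push -2': [-5, -5, -2]
  After 'lt': [-5, 1]
Program B final stack: [-5, 1]
Same: yes

Answer: yes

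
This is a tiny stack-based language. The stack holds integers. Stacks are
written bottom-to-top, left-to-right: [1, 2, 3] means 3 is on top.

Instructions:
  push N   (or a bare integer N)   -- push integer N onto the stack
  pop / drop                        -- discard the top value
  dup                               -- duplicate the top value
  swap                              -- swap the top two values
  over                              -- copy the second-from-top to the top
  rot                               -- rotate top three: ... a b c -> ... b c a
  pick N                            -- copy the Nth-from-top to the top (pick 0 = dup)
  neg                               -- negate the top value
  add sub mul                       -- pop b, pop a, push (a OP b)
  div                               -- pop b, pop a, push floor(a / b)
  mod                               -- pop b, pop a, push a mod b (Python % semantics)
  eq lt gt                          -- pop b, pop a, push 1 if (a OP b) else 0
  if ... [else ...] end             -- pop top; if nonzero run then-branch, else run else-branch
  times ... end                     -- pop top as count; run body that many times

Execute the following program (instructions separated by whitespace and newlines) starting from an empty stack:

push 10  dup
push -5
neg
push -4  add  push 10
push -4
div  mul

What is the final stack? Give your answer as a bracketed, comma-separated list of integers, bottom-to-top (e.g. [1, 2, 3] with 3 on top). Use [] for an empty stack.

Answer: [10, 10, -3]

Derivation:
After 'push 10': [10]
After 'dup': [10, 10]
After 'push -5': [10, 10, -5]
After 'neg': [10, 10, 5]
After 'push -4': [10, 10, 5, -4]
After 'add': [10, 10, 1]
After 'push 10': [10, 10, 1, 10]
After 'push -4': [10, 10, 1, 10, -4]
After 'div': [10, 10, 1, -3]
After 'mul': [10, 10, -3]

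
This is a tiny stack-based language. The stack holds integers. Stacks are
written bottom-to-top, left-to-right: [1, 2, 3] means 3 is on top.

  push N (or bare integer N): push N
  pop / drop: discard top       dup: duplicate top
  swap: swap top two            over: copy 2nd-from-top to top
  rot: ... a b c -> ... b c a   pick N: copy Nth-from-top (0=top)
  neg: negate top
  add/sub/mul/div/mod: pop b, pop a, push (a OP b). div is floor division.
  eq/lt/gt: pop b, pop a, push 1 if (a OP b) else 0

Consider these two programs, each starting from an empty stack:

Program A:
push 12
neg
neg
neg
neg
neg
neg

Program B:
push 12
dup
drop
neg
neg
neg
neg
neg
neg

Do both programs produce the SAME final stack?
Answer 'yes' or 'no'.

Answer: yes

Derivation:
Program A trace:
  After 'push 12': [12]
  After 'neg': [-12]
  After 'neg': [12]
  After 'neg': [-12]
  After 'neg': [12]
  After 'neg': [-12]
  After 'neg': [12]
Program A final stack: [12]

Program B trace:
  After 'push 12': [12]
  After 'dup': [12, 12]
  After 'drop': [12]
  After 'neg': [-12]
  After 'neg': [12]
  After 'neg': [-12]
  After 'neg': [12]
  After 'neg': [-12]
  After 'neg': [12]
Program B final stack: [12]
Same: yes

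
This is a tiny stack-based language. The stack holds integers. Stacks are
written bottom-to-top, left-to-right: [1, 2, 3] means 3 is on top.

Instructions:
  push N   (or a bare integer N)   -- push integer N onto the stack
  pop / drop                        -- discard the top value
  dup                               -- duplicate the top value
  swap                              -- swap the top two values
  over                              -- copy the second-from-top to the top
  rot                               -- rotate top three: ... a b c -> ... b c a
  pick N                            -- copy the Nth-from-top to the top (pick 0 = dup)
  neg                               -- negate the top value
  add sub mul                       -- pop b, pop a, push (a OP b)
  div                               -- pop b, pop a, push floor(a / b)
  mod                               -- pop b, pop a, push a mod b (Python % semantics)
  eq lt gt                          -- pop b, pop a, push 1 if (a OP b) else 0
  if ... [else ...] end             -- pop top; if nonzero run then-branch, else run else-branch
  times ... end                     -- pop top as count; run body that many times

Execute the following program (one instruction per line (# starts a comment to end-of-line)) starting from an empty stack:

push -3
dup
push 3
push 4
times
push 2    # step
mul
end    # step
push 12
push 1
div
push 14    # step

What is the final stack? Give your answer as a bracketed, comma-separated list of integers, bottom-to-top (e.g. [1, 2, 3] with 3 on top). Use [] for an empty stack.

Answer: [-3, -3, 48, 12, 14]

Derivation:
After 'push -3': [-3]
After 'dup': [-3, -3]
After 'push 3': [-3, -3, 3]
After 'push 4': [-3, -3, 3, 4]
After 'times': [-3, -3, 3]
After 'push 2': [-3, -3, 3, 2]
After 'mul': [-3, -3, 6]
After 'push 2': [-3, -3, 6, 2]
After 'mul': [-3, -3, 12]
After 'push 2': [-3, -3, 12, 2]
After 'mul': [-3, -3, 24]
After 'push 2': [-3, -3, 24, 2]
After 'mul': [-3, -3, 48]
After 'push 12': [-3, -3, 48, 12]
After 'push 1': [-3, -3, 48, 12, 1]
After 'div': [-3, -3, 48, 12]
After 'push 14': [-3, -3, 48, 12, 14]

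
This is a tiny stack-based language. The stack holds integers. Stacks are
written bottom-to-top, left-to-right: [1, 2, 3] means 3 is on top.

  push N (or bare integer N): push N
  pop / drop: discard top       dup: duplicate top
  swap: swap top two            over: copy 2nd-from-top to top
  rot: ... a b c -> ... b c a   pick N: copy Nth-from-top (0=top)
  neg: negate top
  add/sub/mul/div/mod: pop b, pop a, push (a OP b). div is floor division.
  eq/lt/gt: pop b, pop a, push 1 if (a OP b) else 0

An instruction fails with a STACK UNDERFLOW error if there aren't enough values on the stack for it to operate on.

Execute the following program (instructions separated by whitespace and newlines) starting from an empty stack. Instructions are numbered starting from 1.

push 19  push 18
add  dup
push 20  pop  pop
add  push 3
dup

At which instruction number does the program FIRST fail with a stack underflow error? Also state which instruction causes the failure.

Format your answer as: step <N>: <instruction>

Step 1 ('push 19'): stack = [19], depth = 1
Step 2 ('push 18'): stack = [19, 18], depth = 2
Step 3 ('add'): stack = [37], depth = 1
Step 4 ('dup'): stack = [37, 37], depth = 2
Step 5 ('push 20'): stack = [37, 37, 20], depth = 3
Step 6 ('pop'): stack = [37, 37], depth = 2
Step 7 ('pop'): stack = [37], depth = 1
Step 8 ('add'): needs 2 value(s) but depth is 1 — STACK UNDERFLOW

Answer: step 8: add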